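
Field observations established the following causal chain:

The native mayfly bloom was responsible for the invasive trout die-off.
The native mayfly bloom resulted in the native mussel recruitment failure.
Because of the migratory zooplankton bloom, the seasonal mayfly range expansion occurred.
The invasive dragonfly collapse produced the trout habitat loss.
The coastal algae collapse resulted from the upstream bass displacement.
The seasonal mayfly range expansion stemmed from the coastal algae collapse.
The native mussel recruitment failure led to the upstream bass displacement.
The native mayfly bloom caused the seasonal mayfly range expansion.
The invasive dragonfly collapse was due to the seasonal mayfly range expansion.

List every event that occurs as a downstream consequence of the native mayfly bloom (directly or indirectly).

Direct effects: the invasive trout die-off, the native mussel recruitment failure, the seasonal mayfly range expansion.
2 steps out: the upstream bass displacement, the invasive dragonfly collapse.
3 steps out: the coastal algae collapse, the trout habitat loss.
Not reachable from it: the migratory zooplankton bloom.

the coastal algae collapse, the invasive dragonfly collapse, the invasive trout die-off, the native mussel recruitment failure, the seasonal mayfly range expansion, the trout habitat loss, the upstream bass displacement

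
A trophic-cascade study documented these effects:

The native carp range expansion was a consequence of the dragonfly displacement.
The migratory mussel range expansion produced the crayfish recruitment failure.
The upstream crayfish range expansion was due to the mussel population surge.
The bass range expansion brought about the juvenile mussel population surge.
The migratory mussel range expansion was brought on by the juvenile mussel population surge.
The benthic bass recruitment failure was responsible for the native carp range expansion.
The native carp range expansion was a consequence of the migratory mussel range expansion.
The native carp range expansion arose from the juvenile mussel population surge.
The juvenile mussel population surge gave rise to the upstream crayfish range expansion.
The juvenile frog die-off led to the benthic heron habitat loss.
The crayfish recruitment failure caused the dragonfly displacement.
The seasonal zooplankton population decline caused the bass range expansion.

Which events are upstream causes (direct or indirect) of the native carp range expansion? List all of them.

the bass range expansion, the benthic bass recruitment failure, the crayfish recruitment failure, the dragonfly displacement, the juvenile mussel population surge, the migratory mussel range expansion, the seasonal zooplankton population decline

Immediate causes of the native carp range expansion: the juvenile mussel population surge, the migratory mussel range expansion, the benthic bass recruitment failure, the dragonfly displacement.
Further upstream: the seasonal zooplankton population decline, the bass range expansion, the crayfish recruitment failure.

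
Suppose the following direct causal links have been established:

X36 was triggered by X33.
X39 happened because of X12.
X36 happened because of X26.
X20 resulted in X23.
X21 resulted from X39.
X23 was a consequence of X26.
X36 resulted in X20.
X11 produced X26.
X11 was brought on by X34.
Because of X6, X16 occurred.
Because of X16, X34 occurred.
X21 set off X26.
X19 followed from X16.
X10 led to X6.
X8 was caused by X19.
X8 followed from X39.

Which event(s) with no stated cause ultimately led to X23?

Tracing upstream from X23: X23 ← X26 ← X11 ← X34 ← X16 ← X6 ← X10.
A separate upstream branch: X23 ← X26 ← X21 ← X39 ← X12.
A separate upstream branch: X23 ← X20 ← X36 ← X33.
Each of those chain origins has no stated cause.

X10, X12, X33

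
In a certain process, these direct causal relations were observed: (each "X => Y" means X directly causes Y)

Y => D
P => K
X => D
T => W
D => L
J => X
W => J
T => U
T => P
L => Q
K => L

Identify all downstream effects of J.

Direct effects: X.
2 steps out: D.
3 steps out: L.
4 steps out: Q.
Not reachable from it: T, U, W, P, K, Y.

D, L, Q, X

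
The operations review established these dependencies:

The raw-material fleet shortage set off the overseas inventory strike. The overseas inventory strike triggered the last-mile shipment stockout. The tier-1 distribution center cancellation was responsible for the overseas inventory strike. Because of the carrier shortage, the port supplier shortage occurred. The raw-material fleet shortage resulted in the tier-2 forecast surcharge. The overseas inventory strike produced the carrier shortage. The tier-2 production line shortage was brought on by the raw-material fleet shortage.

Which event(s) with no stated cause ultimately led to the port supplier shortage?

the raw-material fleet shortage, the tier-1 distribution center cancellation

Tracing upstream from the port supplier shortage: the port supplier shortage ← the carrier shortage ← the overseas inventory strike ← the raw-material fleet shortage.
A separate upstream branch: the port supplier shortage ← the carrier shortage ← the overseas inventory strike ← the tier-1 distribution center cancellation.
Each of those chain origins has no stated cause.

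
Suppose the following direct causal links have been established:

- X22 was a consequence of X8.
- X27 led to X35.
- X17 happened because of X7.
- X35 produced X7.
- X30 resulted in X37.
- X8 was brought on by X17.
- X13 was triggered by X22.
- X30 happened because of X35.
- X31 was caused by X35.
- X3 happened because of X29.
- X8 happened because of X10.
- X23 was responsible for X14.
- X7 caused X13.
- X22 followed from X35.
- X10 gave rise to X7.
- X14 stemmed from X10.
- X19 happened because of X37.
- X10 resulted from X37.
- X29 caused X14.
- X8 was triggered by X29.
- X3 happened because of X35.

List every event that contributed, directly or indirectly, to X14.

X10, X23, X27, X29, X30, X35, X37

Immediate causes of X14: X29, X10, X23.
Further upstream: X27, X35, X30, X37.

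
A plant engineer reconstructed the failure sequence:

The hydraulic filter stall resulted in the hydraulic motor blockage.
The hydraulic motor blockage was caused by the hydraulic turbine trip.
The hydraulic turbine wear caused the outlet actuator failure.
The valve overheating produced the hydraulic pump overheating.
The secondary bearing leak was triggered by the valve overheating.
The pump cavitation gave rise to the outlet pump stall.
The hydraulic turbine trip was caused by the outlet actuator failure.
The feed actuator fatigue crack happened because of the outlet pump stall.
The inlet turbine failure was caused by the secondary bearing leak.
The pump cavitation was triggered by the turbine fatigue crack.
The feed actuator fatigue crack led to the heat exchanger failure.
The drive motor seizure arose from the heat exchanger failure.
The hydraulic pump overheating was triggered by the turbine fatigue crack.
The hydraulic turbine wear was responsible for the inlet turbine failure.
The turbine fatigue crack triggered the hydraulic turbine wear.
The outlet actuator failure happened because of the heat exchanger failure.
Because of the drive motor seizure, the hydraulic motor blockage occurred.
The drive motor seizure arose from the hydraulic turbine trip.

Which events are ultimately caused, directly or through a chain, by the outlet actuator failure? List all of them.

the drive motor seizure, the hydraulic motor blockage, the hydraulic turbine trip

Direct effects: the hydraulic turbine trip.
2 steps out: the drive motor seizure, the hydraulic motor blockage.
Not reachable from it: the turbine fatigue crack, the valve overheating, the secondary bearing leak, the hydraulic filter stall, the pump cavitation, the hydraulic turbine wear, the outlet pump stall, the inlet turbine failure, the feed actuator fatigue crack, the hydraulic pump overheating, the heat exchanger failure.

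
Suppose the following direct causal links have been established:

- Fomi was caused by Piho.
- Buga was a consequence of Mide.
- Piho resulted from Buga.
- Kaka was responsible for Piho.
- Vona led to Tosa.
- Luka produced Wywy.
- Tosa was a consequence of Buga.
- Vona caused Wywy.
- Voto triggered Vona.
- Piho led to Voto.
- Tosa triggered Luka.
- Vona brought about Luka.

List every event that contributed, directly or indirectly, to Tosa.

Buga, Kaka, Mide, Piho, Vona, Voto

Immediate causes of Tosa: Buga, Vona.
Further upstream: Mide, Piho, Voto, Kaka.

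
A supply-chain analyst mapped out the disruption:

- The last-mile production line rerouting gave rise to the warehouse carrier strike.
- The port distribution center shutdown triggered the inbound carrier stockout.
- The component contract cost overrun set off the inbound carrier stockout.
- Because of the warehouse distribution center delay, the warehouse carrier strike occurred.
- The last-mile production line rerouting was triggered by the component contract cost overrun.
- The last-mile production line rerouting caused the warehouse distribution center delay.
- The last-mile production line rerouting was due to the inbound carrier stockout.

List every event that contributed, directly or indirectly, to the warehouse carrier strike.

Immediate causes of the warehouse carrier strike: the last-mile production line rerouting, the warehouse distribution center delay.
Further upstream: the component contract cost overrun, the inbound carrier stockout, the port distribution center shutdown.

the component contract cost overrun, the inbound carrier stockout, the last-mile production line rerouting, the port distribution center shutdown, the warehouse distribution center delay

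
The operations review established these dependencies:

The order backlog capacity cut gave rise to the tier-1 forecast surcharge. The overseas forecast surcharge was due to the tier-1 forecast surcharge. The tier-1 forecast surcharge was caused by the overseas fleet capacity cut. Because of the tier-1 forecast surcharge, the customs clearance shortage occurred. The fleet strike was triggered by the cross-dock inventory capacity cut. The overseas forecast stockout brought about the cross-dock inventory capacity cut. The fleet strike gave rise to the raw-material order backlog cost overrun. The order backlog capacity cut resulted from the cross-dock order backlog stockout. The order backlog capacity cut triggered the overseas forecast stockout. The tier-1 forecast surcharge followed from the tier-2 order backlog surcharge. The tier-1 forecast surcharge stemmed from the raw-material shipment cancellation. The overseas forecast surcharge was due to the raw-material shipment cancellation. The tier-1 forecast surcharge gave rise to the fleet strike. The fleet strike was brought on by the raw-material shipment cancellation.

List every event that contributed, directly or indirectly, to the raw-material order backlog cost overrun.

Immediate cause of the raw-material order backlog cost overrun: the fleet strike.
Further upstream: the tier-2 order backlog surcharge, the cross-dock order backlog stockout, the order backlog capacity cut, the overseas forecast stockout, the overseas fleet capacity cut, the cross-dock inventory capacity cut, the raw-material shipment cancellation, the tier-1 forecast surcharge.

the cross-dock inventory capacity cut, the cross-dock order backlog stockout, the fleet strike, the order backlog capacity cut, the overseas fleet capacity cut, the overseas forecast stockout, the raw-material shipment cancellation, the tier-1 forecast surcharge, the tier-2 order backlog surcharge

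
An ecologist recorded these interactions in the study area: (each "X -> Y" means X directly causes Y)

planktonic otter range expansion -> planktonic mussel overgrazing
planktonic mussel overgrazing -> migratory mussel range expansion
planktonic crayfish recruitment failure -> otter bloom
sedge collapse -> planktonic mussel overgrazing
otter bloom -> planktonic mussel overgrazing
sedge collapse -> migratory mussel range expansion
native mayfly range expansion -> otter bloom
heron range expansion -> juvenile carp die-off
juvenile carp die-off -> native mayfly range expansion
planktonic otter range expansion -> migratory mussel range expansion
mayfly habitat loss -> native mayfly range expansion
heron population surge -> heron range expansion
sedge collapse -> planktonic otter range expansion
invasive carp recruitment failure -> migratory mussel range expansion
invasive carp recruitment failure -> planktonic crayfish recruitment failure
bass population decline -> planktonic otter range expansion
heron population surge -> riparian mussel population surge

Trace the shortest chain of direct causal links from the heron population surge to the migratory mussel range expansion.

the heron population surge → the heron range expansion → the juvenile carp die-off → the native mayfly range expansion → the otter bloom → the planktonic mussel overgrazing → the migratory mussel range expansion

the heron population surge → the heron range expansion
the heron range expansion → the juvenile carp die-off
the juvenile carp die-off → the native mayfly range expansion
the native mayfly range expansion → the otter bloom
the otter bloom → the planktonic mussel overgrazing
the planktonic mussel overgrazing → the migratory mussel range expansion
Length: 6 steps.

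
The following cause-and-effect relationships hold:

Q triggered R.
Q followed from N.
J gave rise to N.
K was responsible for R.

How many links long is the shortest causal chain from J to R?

Shortest chain: J → N → Q → R.

3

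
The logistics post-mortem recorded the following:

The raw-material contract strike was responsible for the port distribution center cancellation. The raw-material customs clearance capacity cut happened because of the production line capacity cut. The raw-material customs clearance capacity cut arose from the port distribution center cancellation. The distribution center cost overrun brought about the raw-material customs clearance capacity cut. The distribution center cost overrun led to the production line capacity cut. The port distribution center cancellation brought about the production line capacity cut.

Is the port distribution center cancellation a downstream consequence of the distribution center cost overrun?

No

The distribution center cost overrun leads to the production line capacity cut, the raw-material customs clearance capacity cut; the port distribution center cancellation is not among them.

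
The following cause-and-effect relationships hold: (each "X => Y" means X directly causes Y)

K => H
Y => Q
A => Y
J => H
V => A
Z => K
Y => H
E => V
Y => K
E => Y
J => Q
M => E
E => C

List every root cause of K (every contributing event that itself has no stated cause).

M, Z

Tracing upstream from K: K ← Y ← E ← M.
A separate upstream branch: K ← Z.
Each of those chain origins has no stated cause.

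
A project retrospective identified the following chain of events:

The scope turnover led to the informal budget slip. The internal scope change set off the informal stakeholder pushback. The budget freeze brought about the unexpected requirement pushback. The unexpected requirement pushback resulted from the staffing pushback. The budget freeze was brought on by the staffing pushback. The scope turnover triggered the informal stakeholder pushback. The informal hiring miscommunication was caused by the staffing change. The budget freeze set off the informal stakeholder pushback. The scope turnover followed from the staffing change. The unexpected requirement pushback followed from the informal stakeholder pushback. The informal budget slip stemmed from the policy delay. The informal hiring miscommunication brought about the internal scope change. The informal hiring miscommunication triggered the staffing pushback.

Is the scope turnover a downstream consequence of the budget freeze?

No

The budget freeze leads to the informal stakeholder pushback, the unexpected requirement pushback; the scope turnover is not among them.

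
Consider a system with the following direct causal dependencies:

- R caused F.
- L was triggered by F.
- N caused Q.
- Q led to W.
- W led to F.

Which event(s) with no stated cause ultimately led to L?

Tracing upstream from L: L ← F ← W ← Q ← N.
A separate upstream branch: L ← F ← R.
Each of those chain origins has no stated cause.

N, R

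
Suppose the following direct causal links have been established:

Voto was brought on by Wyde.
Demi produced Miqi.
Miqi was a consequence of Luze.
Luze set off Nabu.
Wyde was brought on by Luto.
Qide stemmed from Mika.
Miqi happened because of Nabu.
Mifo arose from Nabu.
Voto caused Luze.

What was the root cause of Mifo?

Tracing upstream from Mifo: Mifo ← Nabu ← Luze ← Voto ← Wyde ← Luto.
Luto has no stated cause, so it is the root.

Luto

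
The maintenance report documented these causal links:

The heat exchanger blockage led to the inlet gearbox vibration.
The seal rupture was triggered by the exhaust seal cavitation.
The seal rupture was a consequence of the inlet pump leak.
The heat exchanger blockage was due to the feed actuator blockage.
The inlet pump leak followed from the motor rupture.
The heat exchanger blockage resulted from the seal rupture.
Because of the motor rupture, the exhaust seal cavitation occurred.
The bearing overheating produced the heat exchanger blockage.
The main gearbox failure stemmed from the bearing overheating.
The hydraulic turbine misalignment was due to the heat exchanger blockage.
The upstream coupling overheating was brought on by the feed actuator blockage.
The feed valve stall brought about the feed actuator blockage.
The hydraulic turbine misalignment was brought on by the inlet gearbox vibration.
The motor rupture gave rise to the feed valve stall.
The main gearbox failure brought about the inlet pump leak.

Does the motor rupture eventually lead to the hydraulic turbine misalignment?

There is a causal chain: the motor rupture → the feed valve stall → the feed actuator blockage → the heat exchanger blockage → the hydraulic turbine misalignment.

Yes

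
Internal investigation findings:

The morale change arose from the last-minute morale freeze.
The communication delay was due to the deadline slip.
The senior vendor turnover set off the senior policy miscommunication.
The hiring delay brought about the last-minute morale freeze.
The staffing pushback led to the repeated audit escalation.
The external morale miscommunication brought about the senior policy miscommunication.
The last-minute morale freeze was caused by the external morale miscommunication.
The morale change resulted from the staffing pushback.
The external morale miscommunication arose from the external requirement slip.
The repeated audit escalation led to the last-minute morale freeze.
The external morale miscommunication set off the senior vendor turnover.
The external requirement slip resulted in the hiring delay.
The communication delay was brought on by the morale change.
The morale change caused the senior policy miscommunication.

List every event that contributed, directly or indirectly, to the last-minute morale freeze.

Immediate causes of the last-minute morale freeze: the repeated audit escalation, the hiring delay, the external morale miscommunication.
Further upstream: the external requirement slip, the staffing pushback.

the external morale miscommunication, the external requirement slip, the hiring delay, the repeated audit escalation, the staffing pushback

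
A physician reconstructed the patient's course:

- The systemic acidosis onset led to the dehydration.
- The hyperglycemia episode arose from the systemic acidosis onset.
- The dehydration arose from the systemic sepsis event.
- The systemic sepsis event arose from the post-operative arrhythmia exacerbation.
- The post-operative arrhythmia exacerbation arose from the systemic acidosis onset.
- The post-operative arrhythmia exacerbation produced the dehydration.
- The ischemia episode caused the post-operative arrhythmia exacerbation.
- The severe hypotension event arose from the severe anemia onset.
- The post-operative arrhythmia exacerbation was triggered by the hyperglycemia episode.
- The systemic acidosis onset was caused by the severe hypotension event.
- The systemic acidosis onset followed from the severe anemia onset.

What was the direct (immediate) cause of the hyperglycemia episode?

the systemic acidosis onset

Upstream contributors include the severe anemia onset, the severe hypotension event, but only the systemic acidosis onset feeds directly into the hyperglycemia episode.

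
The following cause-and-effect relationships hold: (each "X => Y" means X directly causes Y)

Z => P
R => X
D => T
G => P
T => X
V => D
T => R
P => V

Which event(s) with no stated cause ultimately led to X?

Tracing upstream from X: X ← T ← D ← V ← P ← G.
A separate upstream branch: X ← T ← D ← V ← P ← Z.
Each of those chain origins has no stated cause.

G, Z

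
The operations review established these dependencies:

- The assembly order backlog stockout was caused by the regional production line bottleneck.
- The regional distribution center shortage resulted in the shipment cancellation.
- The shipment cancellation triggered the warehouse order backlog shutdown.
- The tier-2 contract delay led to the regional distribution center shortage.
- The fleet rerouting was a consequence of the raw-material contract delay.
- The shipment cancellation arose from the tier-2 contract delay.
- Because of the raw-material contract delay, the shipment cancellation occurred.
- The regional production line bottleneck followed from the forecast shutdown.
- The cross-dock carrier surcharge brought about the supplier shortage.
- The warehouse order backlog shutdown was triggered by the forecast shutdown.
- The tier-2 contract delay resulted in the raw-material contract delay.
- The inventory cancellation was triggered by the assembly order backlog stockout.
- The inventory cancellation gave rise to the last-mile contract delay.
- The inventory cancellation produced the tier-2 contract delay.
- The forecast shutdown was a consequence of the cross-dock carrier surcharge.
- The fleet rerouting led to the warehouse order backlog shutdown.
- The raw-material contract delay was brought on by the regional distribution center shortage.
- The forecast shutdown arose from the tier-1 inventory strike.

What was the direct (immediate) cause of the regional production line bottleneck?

Upstream contributors include the tier-1 inventory strike, the cross-dock carrier surcharge, but only the forecast shutdown feeds directly into the regional production line bottleneck.

the forecast shutdown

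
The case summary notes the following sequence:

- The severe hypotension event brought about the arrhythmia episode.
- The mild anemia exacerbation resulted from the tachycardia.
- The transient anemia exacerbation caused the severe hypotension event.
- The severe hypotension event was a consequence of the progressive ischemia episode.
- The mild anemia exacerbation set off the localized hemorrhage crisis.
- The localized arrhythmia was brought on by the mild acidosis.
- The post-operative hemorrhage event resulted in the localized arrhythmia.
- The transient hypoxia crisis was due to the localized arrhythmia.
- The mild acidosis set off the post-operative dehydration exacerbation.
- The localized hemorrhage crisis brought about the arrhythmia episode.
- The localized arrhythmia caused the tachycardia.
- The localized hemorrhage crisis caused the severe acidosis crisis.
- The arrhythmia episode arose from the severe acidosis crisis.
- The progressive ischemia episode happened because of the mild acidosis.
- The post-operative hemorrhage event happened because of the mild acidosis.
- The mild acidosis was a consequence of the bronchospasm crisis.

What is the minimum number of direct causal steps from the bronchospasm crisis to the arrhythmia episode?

Shortest chain: the bronchospasm crisis → the mild acidosis → the progressive ischemia episode → the severe hypotension event → the arrhythmia episode.

4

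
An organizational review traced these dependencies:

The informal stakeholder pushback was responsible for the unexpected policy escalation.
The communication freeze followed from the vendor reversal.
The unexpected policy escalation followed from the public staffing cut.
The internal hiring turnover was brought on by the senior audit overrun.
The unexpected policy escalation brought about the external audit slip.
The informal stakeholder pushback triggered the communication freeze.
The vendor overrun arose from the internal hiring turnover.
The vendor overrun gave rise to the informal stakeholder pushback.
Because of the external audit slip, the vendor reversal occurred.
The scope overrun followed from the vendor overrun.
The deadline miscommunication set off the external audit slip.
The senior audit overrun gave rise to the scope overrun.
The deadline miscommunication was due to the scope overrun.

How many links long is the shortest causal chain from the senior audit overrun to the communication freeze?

Shortest chain: the senior audit overrun → the internal hiring turnover → the vendor overrun → the informal stakeholder pushback → the communication freeze.

4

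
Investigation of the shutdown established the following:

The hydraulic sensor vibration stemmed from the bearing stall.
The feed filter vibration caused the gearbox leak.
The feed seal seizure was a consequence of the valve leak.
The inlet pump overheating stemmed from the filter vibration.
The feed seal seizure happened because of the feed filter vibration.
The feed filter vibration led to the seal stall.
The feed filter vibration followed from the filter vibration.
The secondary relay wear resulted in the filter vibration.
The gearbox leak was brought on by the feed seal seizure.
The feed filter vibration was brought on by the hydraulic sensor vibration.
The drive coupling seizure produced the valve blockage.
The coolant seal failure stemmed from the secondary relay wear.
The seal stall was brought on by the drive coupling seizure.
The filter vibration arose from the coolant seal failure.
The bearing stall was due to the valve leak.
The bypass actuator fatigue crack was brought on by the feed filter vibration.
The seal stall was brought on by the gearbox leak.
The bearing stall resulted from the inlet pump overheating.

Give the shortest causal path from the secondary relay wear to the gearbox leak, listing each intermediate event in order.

the secondary relay wear → the filter vibration → the feed filter vibration → the gearbox leak

the secondary relay wear → the filter vibration
the filter vibration → the feed filter vibration
the feed filter vibration → the gearbox leak
Length: 3 steps.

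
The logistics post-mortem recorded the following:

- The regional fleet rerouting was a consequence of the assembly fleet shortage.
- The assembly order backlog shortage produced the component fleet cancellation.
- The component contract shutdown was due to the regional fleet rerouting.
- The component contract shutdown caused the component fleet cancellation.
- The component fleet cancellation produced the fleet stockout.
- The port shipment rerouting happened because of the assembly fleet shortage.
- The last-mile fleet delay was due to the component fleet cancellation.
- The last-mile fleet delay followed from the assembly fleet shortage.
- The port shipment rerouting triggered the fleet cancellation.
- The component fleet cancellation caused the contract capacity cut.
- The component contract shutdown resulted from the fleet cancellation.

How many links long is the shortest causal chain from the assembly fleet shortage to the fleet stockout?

Shortest chain: the assembly fleet shortage → the regional fleet rerouting → the component contract shutdown → the component fleet cancellation → the fleet stockout.

4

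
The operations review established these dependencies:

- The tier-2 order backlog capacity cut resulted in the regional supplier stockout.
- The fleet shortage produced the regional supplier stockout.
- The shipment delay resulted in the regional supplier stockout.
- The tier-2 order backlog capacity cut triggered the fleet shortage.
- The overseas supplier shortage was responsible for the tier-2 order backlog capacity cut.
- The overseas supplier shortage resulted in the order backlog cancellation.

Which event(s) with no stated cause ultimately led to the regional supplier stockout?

the overseas supplier shortage, the shipment delay

Tracing upstream from the regional supplier stockout: the regional supplier stockout ← the shipment delay.
A separate upstream branch: the regional supplier stockout ← the tier-2 order backlog capacity cut ← the overseas supplier shortage.
Each of those chain origins has no stated cause.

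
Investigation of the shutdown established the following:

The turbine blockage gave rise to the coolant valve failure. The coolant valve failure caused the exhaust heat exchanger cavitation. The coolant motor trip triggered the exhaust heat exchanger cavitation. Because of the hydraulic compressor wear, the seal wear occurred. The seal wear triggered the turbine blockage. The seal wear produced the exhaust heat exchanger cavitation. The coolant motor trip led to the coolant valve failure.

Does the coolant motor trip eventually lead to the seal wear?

No

The coolant motor trip leads to the coolant valve failure, the exhaust heat exchanger cavitation; the seal wear is not among them.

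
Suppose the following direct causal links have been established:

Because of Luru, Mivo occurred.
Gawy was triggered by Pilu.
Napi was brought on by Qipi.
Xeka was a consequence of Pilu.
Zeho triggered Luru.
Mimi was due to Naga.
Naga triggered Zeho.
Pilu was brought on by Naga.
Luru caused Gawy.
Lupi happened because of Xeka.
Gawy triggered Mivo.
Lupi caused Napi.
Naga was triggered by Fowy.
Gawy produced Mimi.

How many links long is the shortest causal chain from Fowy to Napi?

Shortest chain: Fowy → Naga → Pilu → Xeka → Lupi → Napi.

5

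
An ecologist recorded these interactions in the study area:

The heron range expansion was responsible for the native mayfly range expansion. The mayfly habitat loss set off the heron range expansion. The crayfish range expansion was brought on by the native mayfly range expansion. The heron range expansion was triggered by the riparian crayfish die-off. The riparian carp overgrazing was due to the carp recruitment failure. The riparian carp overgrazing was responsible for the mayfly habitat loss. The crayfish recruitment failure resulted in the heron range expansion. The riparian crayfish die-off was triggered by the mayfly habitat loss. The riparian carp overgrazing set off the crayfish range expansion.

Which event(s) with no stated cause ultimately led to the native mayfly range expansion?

the carp recruitment failure, the crayfish recruitment failure

Tracing upstream from the native mayfly range expansion: the native mayfly range expansion ← the heron range expansion ← the mayfly habitat loss ← the riparian carp overgrazing ← the carp recruitment failure.
A separate upstream branch: the native mayfly range expansion ← the heron range expansion ← the crayfish recruitment failure.
Each of those chain origins has no stated cause.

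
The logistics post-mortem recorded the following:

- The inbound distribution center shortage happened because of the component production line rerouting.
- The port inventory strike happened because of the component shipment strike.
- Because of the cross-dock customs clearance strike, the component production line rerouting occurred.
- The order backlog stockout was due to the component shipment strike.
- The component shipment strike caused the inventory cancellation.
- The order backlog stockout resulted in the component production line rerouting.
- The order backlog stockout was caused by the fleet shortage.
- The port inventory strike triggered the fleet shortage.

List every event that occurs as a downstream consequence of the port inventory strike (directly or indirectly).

Direct effects: the fleet shortage.
2 steps out: the order backlog stockout.
3 steps out: the component production line rerouting.
4 steps out: the inbound distribution center shortage.
Not reachable from it: the component shipment strike, the inventory cancellation, the cross-dock customs clearance strike.

the component production line rerouting, the fleet shortage, the inbound distribution center shortage, the order backlog stockout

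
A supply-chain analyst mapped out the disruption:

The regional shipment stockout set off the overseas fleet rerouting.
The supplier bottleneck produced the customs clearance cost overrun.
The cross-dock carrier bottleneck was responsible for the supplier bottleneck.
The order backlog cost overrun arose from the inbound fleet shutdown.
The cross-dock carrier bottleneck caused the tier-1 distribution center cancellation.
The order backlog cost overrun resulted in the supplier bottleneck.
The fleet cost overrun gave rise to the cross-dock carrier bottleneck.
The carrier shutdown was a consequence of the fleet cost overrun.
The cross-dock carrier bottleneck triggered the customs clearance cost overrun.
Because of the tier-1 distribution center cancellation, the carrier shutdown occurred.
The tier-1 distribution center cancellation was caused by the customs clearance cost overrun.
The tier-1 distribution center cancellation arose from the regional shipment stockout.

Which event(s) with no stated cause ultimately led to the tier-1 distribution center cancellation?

Tracing upstream from the tier-1 distribution center cancellation: the tier-1 distribution center cancellation ← the cross-dock carrier bottleneck ← the fleet cost overrun.
A separate upstream branch: the tier-1 distribution center cancellation ← the customs clearance cost overrun ← the supplier bottleneck ← the order backlog cost overrun ← the inbound fleet shutdown.
A separate upstream branch: the tier-1 distribution center cancellation ← the regional shipment stockout.
Each of those chain origins has no stated cause.

the fleet cost overrun, the inbound fleet shutdown, the regional shipment stockout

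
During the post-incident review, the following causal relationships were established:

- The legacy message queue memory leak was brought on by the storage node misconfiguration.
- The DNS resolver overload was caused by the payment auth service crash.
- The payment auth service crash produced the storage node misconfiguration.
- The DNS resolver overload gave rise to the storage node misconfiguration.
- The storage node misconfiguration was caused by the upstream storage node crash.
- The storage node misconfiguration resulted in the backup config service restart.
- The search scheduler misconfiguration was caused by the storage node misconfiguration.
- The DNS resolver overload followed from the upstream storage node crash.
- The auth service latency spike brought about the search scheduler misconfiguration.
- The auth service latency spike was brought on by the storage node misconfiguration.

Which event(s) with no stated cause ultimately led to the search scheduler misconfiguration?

the payment auth service crash, the upstream storage node crash

Tracing upstream from the search scheduler misconfiguration: the search scheduler misconfiguration ← the storage node misconfiguration ← the upstream storage node crash.
A separate upstream branch: the search scheduler misconfiguration ← the storage node misconfiguration ← the payment auth service crash.
Each of those chain origins has no stated cause.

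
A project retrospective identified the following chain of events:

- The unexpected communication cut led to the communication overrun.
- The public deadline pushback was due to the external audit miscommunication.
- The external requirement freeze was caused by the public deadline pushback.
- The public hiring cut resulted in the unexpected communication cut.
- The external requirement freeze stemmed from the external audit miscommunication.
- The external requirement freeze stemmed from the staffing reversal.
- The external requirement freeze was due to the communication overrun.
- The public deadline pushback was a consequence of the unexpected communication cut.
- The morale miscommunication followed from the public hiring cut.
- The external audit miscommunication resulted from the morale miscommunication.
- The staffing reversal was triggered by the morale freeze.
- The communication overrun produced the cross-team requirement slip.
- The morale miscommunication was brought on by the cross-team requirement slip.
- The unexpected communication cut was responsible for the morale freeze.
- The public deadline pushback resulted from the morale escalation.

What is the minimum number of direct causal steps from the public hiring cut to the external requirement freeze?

Shortest chain: the public hiring cut → the unexpected communication cut → the communication overrun → the external requirement freeze.

3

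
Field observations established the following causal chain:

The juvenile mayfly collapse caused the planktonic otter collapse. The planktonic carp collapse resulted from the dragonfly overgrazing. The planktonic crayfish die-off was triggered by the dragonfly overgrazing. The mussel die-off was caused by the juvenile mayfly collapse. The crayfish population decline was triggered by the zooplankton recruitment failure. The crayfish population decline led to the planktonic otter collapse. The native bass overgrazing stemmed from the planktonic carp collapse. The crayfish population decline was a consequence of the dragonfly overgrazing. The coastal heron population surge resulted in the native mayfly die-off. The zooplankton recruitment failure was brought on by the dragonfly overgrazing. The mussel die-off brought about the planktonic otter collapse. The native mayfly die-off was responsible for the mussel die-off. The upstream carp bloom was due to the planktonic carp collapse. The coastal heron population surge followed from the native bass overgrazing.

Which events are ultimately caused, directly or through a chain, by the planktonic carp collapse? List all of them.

Direct effects: the upstream carp bloom, the native bass overgrazing.
2 steps out: the coastal heron population surge.
3 steps out: the native mayfly die-off.
4 steps out: the mussel die-off.
5 steps out: the planktonic otter collapse.
Not reachable from it: the dragonfly overgrazing, the planktonic crayfish die-off, the zooplankton recruitment failure, the juvenile mayfly collapse, the crayfish population decline.

the coastal heron population surge, the mussel die-off, the native bass overgrazing, the native mayfly die-off, the planktonic otter collapse, the upstream carp bloom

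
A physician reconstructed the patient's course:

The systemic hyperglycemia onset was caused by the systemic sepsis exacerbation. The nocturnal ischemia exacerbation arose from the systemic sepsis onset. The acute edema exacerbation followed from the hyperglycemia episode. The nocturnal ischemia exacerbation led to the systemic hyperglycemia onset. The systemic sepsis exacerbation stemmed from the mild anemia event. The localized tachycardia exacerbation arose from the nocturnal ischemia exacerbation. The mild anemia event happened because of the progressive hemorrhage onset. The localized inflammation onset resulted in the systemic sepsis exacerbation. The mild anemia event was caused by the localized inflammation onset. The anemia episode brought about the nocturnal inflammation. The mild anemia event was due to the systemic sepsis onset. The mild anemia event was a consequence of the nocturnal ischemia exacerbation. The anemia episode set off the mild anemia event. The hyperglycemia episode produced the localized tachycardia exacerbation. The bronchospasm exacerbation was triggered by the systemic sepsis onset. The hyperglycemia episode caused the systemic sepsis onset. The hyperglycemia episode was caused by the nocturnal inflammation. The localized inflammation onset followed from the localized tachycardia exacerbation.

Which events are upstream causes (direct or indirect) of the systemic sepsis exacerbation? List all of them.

Immediate causes of the systemic sepsis exacerbation: the localized inflammation onset, the mild anemia event.
Further upstream: the anemia episode, the nocturnal inflammation, the hyperglycemia episode, the systemic sepsis onset, the nocturnal ischemia exacerbation, the localized tachycardia exacerbation, the progressive hemorrhage onset.

the anemia episode, the hyperglycemia episode, the localized inflammation onset, the localized tachycardia exacerbation, the mild anemia event, the nocturnal inflammation, the nocturnal ischemia exacerbation, the progressive hemorrhage onset, the systemic sepsis onset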